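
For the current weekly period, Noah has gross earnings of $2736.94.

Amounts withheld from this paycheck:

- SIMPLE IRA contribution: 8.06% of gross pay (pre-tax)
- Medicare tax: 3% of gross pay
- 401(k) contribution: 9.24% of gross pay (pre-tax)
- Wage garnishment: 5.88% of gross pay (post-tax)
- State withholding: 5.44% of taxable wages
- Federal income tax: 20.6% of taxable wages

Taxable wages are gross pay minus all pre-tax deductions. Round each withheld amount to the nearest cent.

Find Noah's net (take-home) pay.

$1431.01

SIMPLE IRA contribution: $2736.94 × 0.0806 = $220.60
401(k) contribution: $2736.94 × 0.0924 = $252.89
Pre-tax total = $220.60 + $252.89 = $473.49
Taxable wages = $2736.94 − $473.49 = $2263.45
Federal income tax: $2263.45 × 0.206 = $466.27
State withholding: $2263.45 × 0.0544 = $123.13
Medicare tax: $2736.94 × 0.03 = $82.11
Wage garnishment: $2736.94 × 0.0588 = $160.93
Total deductions = $220.60 + $252.89 + $466.27 + $123.13 + $82.11 + $160.93 = $1305.93
Net pay = $2736.94 − $1305.93 = $1431.01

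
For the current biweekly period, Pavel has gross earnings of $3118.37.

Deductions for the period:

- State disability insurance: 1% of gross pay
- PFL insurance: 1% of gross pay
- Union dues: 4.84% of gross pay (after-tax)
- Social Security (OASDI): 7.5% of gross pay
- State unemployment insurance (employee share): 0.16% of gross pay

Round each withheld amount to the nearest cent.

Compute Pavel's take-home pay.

State unemployment insurance (employee share): $3118.37 × 0.0016 = $4.99
PFL insurance: $3118.37 × 0.01 = $31.18
Social Security (OASDI): $3118.37 × 0.075 = $233.88
State disability insurance: $3118.37 × 0.01 = $31.18
Union dues: $3118.37 × 0.0484 = $150.93
Total deductions = $4.99 + $31.18 + $233.88 + $31.18 + $150.93 = $452.16
Net pay = $3118.37 − $452.16 = $2666.21

$2666.21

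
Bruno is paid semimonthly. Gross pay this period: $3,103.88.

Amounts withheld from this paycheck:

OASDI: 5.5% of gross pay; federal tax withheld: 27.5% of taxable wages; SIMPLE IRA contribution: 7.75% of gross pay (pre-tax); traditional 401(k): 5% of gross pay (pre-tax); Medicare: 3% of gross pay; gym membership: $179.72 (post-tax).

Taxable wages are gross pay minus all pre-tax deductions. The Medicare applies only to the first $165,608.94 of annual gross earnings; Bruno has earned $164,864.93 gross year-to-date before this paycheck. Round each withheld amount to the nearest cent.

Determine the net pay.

Traditional 401(k): $3,103.88 × 0.05 = $155.19
SIMPLE IRA contribution: $3,103.88 × 0.0775 = $240.55
Pre-tax total = $155.19 + $240.55 = $395.74
Taxable wages = $3,103.88 − $395.74 = $2,708.14
Federal tax withheld: $2,708.14 × 0.275 = $744.74
OASDI: $3,103.88 × 0.055 = $170.71
Medicare: only $165,608.94 − $164,864.93 = $744.01 of this check is subject → $744.01 × 0.03 = $22.32
Gym membership: $179.72
Total deductions = $155.19 + $240.55 + $744.74 + $170.71 + $22.32 + $179.72 = $1,513.23
Net pay = $3,103.88 − $1,513.23 = $1,590.65

$1,590.65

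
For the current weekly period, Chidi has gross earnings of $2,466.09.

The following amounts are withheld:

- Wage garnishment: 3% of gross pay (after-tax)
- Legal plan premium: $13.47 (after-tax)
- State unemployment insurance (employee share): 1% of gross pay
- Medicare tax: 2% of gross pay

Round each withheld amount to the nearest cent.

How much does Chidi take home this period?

$2,304.66

State unemployment insurance (employee share): $2,466.09 × 0.01 = $24.66
Medicare tax: $2,466.09 × 0.02 = $49.32
Wage garnishment: $2,466.09 × 0.03 = $73.98
Legal plan premium: $13.47
Total deductions = $24.66 + $49.32 + $73.98 + $13.47 = $161.43
Net pay = $2,466.09 − $161.43 = $2,304.66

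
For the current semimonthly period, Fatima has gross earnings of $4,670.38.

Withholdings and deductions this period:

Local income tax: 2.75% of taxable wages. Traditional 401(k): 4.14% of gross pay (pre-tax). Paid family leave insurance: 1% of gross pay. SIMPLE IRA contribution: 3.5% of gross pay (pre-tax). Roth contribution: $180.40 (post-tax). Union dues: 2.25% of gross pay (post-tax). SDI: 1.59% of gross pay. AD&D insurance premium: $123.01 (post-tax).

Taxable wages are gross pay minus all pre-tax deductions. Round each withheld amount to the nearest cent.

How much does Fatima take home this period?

$3,665.50

SIMPLE IRA contribution: $4,670.38 × 0.035 = $163.46
Traditional 401(k): $4,670.38 × 0.0414 = $193.35
Pre-tax total = $163.46 + $193.35 = $356.81
Taxable wages = $4,670.38 − $356.81 = $4,313.57
Local income tax: $4,313.57 × 0.0275 = $118.62
Paid family leave insurance: $4,670.38 × 0.01 = $46.70
SDI: $4,670.38 × 0.0159 = $74.26
Roth contribution: $180.40
AD&D insurance premium: $123.01
Union dues: $4,670.38 × 0.0225 = $105.08
Total deductions = $163.46 + $193.35 + $118.62 + $46.70 + $74.26 + $180.40 + $123.01 + $105.08 = $1,004.88
Net pay = $4,670.38 − $1,004.88 = $3,665.50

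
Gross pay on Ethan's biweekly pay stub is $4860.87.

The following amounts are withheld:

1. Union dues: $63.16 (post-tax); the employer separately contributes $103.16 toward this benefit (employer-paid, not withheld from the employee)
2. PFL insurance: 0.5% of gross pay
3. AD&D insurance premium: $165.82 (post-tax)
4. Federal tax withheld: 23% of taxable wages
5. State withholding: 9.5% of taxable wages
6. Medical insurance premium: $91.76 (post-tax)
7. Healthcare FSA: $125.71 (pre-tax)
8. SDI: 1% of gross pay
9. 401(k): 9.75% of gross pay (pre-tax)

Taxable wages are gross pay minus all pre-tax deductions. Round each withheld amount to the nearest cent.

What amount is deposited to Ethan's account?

Healthcare FSA: $125.71
401(k): $4860.87 × 0.0975 = $473.93
Pre-tax total = $125.71 + $473.93 = $599.64
Taxable wages = $4860.87 − $599.64 = $4261.23
Federal tax withheld: $4261.23 × 0.23 = $980.08
State withholding: $4261.23 × 0.095 = $404.82
PFL insurance: $4860.87 × 0.005 = $24.30
SDI: $4860.87 × 0.01 = $48.61
Union dues: $63.16
Medical insurance premium: $91.76
AD&D insurance premium: $165.82
(Employer's $103.16 toward union dues is not withheld from the employee.)
Total deductions = $125.71 + $473.93 + $980.08 + $404.82 + $24.30 + $48.61 + $63.16 + $91.76 + $165.82 = $2378.19
Net pay = $4860.87 − $2378.19 = $2482.68

$2482.68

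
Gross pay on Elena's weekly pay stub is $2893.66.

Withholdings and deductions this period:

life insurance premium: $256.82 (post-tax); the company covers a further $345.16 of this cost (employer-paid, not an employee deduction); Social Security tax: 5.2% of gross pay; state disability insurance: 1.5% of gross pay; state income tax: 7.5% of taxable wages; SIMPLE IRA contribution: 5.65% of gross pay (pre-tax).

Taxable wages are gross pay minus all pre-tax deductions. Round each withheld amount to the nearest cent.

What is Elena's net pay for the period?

$2074.72

SIMPLE IRA contribution: $2893.66 × 0.0565 = $163.49
Taxable wages = $2893.66 − $163.49 = $2730.17
State income tax: $2730.17 × 0.075 = $204.76
Social Security tax: $2893.66 × 0.052 = $150.47
State disability insurance: $2893.66 × 0.015 = $43.40
Life insurance premium: $256.82
(Employer's $345.16 toward life insurance premium is not withheld from the employee.)
Total deductions = $163.49 + $204.76 + $150.47 + $43.40 + $256.82 = $818.94
Net pay = $2893.66 − $818.94 = $2074.72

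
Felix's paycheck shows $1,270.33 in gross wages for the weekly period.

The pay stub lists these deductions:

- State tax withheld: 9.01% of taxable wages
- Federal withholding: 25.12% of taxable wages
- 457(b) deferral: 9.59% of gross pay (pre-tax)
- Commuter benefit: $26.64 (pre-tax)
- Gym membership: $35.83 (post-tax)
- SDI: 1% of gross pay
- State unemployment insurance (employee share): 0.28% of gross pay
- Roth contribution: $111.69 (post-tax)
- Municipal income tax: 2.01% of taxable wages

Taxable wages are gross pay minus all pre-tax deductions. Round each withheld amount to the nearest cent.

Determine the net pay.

Commuter benefit: $26.64
457(b) deferral: $1,270.33 × 0.0959 = $121.82
Pre-tax total = $26.64 + $121.82 = $148.46
Taxable wages = $1,270.33 − $148.46 = $1,121.87
Municipal income tax: $1,121.87 × 0.0201 = $22.55
Federal withholding: $1,121.87 × 0.2512 = $281.81
State tax withheld: $1,121.87 × 0.0901 = $101.08
State unemployment insurance (employee share): $1,270.33 × 0.0028 = $3.56
SDI: $1,270.33 × 0.01 = $12.70
Roth contribution: $111.69
Gym membership: $35.83
Total deductions = $26.64 + $121.82 + $22.55 + $281.81 + $101.08 + $3.56 + $12.70 + $111.69 + $35.83 = $717.68
Net pay = $1,270.33 − $717.68 = $552.65

$552.65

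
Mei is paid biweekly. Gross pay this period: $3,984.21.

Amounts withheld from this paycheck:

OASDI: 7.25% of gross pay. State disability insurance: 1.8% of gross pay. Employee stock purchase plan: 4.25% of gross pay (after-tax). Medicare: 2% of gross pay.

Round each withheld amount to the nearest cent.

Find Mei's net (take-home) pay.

Medicare: $3,984.21 × 0.02 = $79.68
OASDI: $3,984.21 × 0.0725 = $288.86
State disability insurance: $3,984.21 × 0.018 = $71.72
Employee stock purchase plan: $3,984.21 × 0.0425 = $169.33
Total deductions = $79.68 + $288.86 + $71.72 + $169.33 = $609.59
Net pay = $3,984.21 − $609.59 = $3,374.62

$3,374.62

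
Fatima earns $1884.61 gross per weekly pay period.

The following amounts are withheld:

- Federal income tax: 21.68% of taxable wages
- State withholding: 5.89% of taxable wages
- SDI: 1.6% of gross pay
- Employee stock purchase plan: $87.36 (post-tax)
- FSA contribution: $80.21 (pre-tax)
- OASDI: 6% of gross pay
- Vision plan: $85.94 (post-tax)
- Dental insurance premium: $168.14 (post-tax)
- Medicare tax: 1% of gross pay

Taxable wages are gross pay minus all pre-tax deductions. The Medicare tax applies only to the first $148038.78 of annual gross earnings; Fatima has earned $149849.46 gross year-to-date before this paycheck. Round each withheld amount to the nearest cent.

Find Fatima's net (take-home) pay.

FSA contribution: $80.21
Taxable wages = $1884.61 − $80.21 = $1804.40
Federal income tax: $1804.40 × 0.2168 = $391.19
State withholding: $1804.40 × 0.0589 = $106.28
Medicare tax: annual cap $148038.78 already reached (YTD $149849.46), so $0.00
SDI: $1884.61 × 0.016 = $30.15
OASDI: $1884.61 × 0.06 = $113.08
Vision plan: $85.94
Employee stock purchase plan: $87.36
Dental insurance premium: $168.14
Total deductions = $80.21 + $391.19 + $106.28 + $0.00 + $30.15 + $113.08 + $85.94 + $87.36 + $168.14 = $1062.35
Net pay = $1884.61 − $1062.35 = $822.26

$822.26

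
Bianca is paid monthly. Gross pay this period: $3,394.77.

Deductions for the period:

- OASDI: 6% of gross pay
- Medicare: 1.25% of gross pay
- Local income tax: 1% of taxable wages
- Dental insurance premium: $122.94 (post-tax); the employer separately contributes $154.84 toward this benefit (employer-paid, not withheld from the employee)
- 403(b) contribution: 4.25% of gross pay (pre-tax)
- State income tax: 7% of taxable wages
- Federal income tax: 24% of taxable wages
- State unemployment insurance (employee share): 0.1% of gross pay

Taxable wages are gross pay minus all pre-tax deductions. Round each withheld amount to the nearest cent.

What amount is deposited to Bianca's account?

403(b) contribution: $3,394.77 × 0.0425 = $144.28
Taxable wages = $3,394.77 − $144.28 = $3,250.49
State income tax: $3,250.49 × 0.07 = $227.53
Local income tax: $3,250.49 × 0.01 = $32.50
Federal income tax: $3,250.49 × 0.24 = $780.12
Medicare: $3,394.77 × 0.0125 = $42.43
State unemployment insurance (employee share): $3,394.77 × 0.001 = $3.39
OASDI: $3,394.77 × 0.06 = $203.69
Dental insurance premium: $122.94
(Employer's $154.84 toward dental insurance premium is not withheld from the employee.)
Total deductions = $144.28 + $227.53 + $32.50 + $780.12 + $42.43 + $3.39 + $203.69 + $122.94 = $1,556.88
Net pay = $3,394.77 − $1,556.88 = $1,837.89

$1,837.89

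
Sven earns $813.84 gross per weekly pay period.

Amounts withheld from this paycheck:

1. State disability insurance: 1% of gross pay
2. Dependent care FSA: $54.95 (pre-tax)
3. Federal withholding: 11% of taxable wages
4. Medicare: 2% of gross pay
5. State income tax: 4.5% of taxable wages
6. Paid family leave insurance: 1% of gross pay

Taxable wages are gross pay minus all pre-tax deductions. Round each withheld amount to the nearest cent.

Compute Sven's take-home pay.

$608.70

Dependent care FSA: $54.95
Taxable wages = $813.84 − $54.95 = $758.89
State income tax: $758.89 × 0.045 = $34.15
Federal withholding: $758.89 × 0.11 = $83.48
Medicare: $813.84 × 0.02 = $16.28
State disability insurance: $813.84 × 0.01 = $8.14
Paid family leave insurance: $813.84 × 0.01 = $8.14
Total deductions = $54.95 + $34.15 + $83.48 + $16.28 + $8.14 + $8.14 = $205.14
Net pay = $813.84 − $205.14 = $608.70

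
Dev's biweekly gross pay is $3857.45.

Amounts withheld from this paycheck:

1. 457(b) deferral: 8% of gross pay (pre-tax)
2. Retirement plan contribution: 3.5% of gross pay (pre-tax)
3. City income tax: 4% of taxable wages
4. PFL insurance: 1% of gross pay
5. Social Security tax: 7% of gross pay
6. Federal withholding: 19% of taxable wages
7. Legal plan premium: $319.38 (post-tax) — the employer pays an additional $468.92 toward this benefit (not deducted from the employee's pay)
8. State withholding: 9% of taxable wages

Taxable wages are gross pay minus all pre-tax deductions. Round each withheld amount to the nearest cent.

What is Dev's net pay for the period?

Retirement plan contribution: $3857.45 × 0.035 = $135.01
457(b) deferral: $3857.45 × 0.08 = $308.60
Pre-tax total = $135.01 + $308.60 = $443.61
Taxable wages = $3857.45 − $443.61 = $3413.84
City income tax: $3413.84 × 0.04 = $136.55
State withholding: $3413.84 × 0.09 = $307.25
Federal withholding: $3413.84 × 0.19 = $648.63
PFL insurance: $3857.45 × 0.01 = $38.57
Social Security tax: $3857.45 × 0.07 = $270.02
Legal plan premium: $319.38
(Employer's $468.92 toward legal plan premium is not withheld from the employee.)
Total deductions = $135.01 + $308.60 + $136.55 + $307.25 + $648.63 + $38.57 + $270.02 + $319.38 = $2164.01
Net pay = $3857.45 − $2164.01 = $1693.44

$1693.44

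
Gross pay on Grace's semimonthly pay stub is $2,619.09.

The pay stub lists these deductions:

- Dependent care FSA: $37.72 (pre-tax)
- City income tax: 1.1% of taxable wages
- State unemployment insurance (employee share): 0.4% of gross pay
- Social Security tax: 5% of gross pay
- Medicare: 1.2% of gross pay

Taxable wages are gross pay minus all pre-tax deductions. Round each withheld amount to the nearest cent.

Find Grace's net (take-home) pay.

Dependent care FSA: $37.72
Taxable wages = $2,619.09 − $37.72 = $2,581.37
City income tax: $2,581.37 × 0.011 = $28.40
Medicare: $2,619.09 × 0.012 = $31.43
Social Security tax: $2,619.09 × 0.05 = $130.95
State unemployment insurance (employee share): $2,619.09 × 0.004 = $10.48
Total deductions = $37.72 + $28.40 + $31.43 + $130.95 + $10.48 = $238.98
Net pay = $2,619.09 − $238.98 = $2,380.11

$2,380.11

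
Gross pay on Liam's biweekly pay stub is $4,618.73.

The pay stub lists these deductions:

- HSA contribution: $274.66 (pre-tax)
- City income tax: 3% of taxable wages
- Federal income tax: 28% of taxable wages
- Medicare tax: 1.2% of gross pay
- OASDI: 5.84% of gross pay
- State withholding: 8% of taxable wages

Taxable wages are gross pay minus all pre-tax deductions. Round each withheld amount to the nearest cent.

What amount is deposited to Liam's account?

HSA contribution: $274.66
Taxable wages = $4,618.73 − $274.66 = $4,344.07
Federal income tax: $4,344.07 × 0.28 = $1,216.34
City income tax: $4,344.07 × 0.03 = $130.32
State withholding: $4,344.07 × 0.08 = $347.53
Medicare tax: $4,618.73 × 0.012 = $55.42
OASDI: $4,618.73 × 0.0584 = $269.73
Total deductions = $274.66 + $1,216.34 + $130.32 + $347.53 + $55.42 + $269.73 = $2,294.00
Net pay = $4,618.73 − $2,294.00 = $2,324.73

$2,324.73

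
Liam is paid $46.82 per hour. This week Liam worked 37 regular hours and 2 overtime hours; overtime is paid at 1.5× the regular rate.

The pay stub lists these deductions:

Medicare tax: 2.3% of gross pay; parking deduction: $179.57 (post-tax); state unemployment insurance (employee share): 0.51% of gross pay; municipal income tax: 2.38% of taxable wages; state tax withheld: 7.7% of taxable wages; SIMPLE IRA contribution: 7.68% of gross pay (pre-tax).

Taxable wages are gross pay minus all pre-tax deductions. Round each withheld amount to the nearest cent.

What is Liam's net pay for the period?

$1322.50

Regular pay: 37 × $46.82 = $1732.34
Overtime pay: 2 × $46.82 × 1.5 = $140.46
Gross pay = $1732.34 + $140.46 = $1872.80
SIMPLE IRA contribution: $1872.80 × 0.0768 = $143.83
Taxable wages = $1872.80 − $143.83 = $1728.97
State tax withheld: $1728.97 × 0.077 = $133.13
Municipal income tax: $1728.97 × 0.0238 = $41.15
State unemployment insurance (employee share): $1872.80 × 0.0051 = $9.55
Medicare tax: $1872.80 × 0.023 = $43.07
Parking deduction: $179.57
Total deductions = $143.83 + $133.13 + $41.15 + $9.55 + $43.07 + $179.57 = $550.30
Net pay = $1872.80 − $550.30 = $1322.50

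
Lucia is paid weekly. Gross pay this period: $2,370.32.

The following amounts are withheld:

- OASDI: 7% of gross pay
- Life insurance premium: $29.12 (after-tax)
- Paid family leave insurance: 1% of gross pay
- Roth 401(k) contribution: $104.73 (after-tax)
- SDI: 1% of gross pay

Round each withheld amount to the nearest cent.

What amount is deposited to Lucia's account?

$2,023.15

OASDI: $2,370.32 × 0.07 = $165.92
SDI: $2,370.32 × 0.01 = $23.70
Paid family leave insurance: $2,370.32 × 0.01 = $23.70
Roth 401(k) contribution: $104.73
Life insurance premium: $29.12
Total deductions = $165.92 + $23.70 + $23.70 + $104.73 + $29.12 = $347.17
Net pay = $2,370.32 − $347.17 = $2,023.15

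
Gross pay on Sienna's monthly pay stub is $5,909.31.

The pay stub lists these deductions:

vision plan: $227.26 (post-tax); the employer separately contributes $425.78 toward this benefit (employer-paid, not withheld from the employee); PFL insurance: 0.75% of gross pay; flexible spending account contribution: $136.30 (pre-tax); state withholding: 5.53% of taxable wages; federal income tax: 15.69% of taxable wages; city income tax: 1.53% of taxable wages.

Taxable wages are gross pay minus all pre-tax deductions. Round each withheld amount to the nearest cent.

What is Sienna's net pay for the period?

$4,188.06

Flexible spending account contribution: $136.30
Taxable wages = $5,909.31 − $136.30 = $5,773.01
Federal income tax: $5,773.01 × 0.1569 = $905.79
City income tax: $5,773.01 × 0.0153 = $88.33
State withholding: $5,773.01 × 0.0553 = $319.25
PFL insurance: $5,909.31 × 0.0075 = $44.32
Vision plan: $227.26
(Employer's $425.78 toward vision plan is not withheld from the employee.)
Total deductions = $136.30 + $905.79 + $88.33 + $319.25 + $44.32 + $227.26 = $1,721.25
Net pay = $5,909.31 − $1,721.25 = $4,188.06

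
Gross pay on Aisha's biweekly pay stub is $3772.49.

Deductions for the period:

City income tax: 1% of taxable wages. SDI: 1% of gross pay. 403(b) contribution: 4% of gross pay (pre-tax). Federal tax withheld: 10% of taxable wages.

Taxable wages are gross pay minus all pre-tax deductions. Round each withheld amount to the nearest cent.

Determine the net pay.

$3185.49

403(b) contribution: $3772.49 × 0.04 = $150.90
Taxable wages = $3772.49 − $150.90 = $3621.59
Federal tax withheld: $3621.59 × 0.1 = $362.16
City income tax: $3621.59 × 0.01 = $36.22
SDI: $3772.49 × 0.01 = $37.72
Total deductions = $150.90 + $362.16 + $36.22 + $37.72 = $587.00
Net pay = $3772.49 − $587.00 = $3185.49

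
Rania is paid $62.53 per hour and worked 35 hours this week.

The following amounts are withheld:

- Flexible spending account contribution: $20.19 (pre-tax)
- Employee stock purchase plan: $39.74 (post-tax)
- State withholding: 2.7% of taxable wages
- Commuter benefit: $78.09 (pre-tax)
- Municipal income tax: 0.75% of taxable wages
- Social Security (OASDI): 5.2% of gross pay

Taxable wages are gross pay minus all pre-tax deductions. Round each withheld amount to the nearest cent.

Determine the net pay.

$1,864.61

Gross pay: 35 × $62.53 = $2,188.55
Commuter benefit: $78.09
Flexible spending account contribution: $20.19
Pre-tax total = $78.09 + $20.19 = $98.28
Taxable wages = $2,188.55 − $98.28 = $2,090.27
Municipal income tax: $2,090.27 × 0.0075 = $15.68
State withholding: $2,090.27 × 0.027 = $56.44
Social Security (OASDI): $2,188.55 × 0.052 = $113.80
Employee stock purchase plan: $39.74
Total deductions = $78.09 + $20.19 + $15.68 + $56.44 + $113.80 + $39.74 = $323.94
Net pay = $2,188.55 − $323.94 = $1,864.61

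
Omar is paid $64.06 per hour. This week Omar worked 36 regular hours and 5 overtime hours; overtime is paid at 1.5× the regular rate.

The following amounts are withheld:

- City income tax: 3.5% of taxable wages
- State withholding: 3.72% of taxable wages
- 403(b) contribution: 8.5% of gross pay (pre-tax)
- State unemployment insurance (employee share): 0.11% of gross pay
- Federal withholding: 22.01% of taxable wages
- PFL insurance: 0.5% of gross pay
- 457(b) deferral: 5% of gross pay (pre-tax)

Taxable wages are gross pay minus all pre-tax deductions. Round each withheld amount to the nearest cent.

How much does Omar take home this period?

$1688.86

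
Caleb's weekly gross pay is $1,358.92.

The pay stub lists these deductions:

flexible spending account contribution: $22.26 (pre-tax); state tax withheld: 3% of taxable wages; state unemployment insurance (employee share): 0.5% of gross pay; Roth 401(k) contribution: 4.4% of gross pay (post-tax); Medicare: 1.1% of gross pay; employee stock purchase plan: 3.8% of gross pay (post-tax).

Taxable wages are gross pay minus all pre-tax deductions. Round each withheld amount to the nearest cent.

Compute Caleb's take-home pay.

Flexible spending account contribution: $22.26
Taxable wages = $1,358.92 − $22.26 = $1,336.66
State tax withheld: $1,336.66 × 0.03 = $40.10
State unemployment insurance (employee share): $1,358.92 × 0.005 = $6.79
Medicare: $1,358.92 × 0.011 = $14.95
Employee stock purchase plan: $1,358.92 × 0.038 = $51.64
Roth 401(k) contribution: $1,358.92 × 0.044 = $59.79
Total deductions = $22.26 + $40.10 + $6.79 + $14.95 + $51.64 + $59.79 = $195.53
Net pay = $1,358.92 − $195.53 = $1,163.39

$1,163.39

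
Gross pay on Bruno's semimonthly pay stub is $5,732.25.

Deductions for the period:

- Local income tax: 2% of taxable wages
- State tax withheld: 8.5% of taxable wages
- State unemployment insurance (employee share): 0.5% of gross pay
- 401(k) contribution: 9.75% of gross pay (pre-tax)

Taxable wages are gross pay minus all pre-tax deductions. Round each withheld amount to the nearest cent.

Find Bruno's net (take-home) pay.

401(k) contribution: $5,732.25 × 0.0975 = $558.89
Taxable wages = $5,732.25 − $558.89 = $5,173.36
Local income tax: $5,173.36 × 0.02 = $103.47
State tax withheld: $5,173.36 × 0.085 = $439.74
State unemployment insurance (employee share): $5,732.25 × 0.005 = $28.66
Total deductions = $558.89 + $103.47 + $439.74 + $28.66 = $1,130.76
Net pay = $5,732.25 − $1,130.76 = $4,601.49

$4,601.49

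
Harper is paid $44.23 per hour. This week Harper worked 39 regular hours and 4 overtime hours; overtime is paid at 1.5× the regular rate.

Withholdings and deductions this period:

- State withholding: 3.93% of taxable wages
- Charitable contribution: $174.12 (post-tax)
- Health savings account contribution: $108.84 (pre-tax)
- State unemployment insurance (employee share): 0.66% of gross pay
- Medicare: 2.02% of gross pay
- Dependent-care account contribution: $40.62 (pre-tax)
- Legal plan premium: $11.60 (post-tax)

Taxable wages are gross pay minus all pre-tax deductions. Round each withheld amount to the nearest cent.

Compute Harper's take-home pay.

$1,529.47

Regular pay: 39 × $44.23 = $1,724.97
Overtime pay: 4 × $44.23 × 1.5 = $265.38
Gross pay = $1,724.97 + $265.38 = $1,990.35
Dependent-care account contribution: $40.62
Health savings account contribution: $108.84
Pre-tax total = $40.62 + $108.84 = $149.46
Taxable wages = $1,990.35 − $149.46 = $1,840.89
State withholding: $1,840.89 × 0.0393 = $72.35
State unemployment insurance (employee share): $1,990.35 × 0.0066 = $13.14
Medicare: $1,990.35 × 0.0202 = $40.21
Legal plan premium: $11.60
Charitable contribution: $174.12
Total deductions = $40.62 + $108.84 + $72.35 + $13.14 + $40.21 + $11.60 + $174.12 = $460.88
Net pay = $1,990.35 − $460.88 = $1,529.47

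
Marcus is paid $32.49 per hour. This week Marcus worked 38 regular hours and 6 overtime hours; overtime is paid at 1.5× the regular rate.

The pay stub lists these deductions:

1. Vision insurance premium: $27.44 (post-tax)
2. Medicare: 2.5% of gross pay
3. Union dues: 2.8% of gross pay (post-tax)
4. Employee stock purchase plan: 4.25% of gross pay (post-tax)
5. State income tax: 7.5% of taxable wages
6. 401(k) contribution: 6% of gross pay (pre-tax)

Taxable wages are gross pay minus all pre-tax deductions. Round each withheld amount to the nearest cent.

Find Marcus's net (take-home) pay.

Regular pay: 38 × $32.49 = $1234.62
Overtime pay: 6 × $32.49 × 1.5 = $292.41
Gross pay = $1234.62 + $292.41 = $1527.03
401(k) contribution: $1527.03 × 0.06 = $91.62
Taxable wages = $1527.03 − $91.62 = $1435.41
State income tax: $1435.41 × 0.075 = $107.66
Medicare: $1527.03 × 0.025 = $38.18
Employee stock purchase plan: $1527.03 × 0.0425 = $64.90
Union dues: $1527.03 × 0.028 = $42.76
Vision insurance premium: $27.44
Total deductions = $91.62 + $107.66 + $38.18 + $64.90 + $42.76 + $27.44 = $372.56
Net pay = $1527.03 − $372.56 = $1154.47

$1154.47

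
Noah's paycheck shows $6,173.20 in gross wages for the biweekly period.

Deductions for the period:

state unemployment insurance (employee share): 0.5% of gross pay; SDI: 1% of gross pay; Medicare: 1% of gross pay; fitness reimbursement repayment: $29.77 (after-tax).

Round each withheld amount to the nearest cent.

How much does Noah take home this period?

State unemployment insurance (employee share): $6,173.20 × 0.005 = $30.87
Medicare: $6,173.20 × 0.01 = $61.73
SDI: $6,173.20 × 0.01 = $61.73
Fitness reimbursement repayment: $29.77
Total deductions = $30.87 + $61.73 + $61.73 + $29.77 = $184.10
Net pay = $6,173.20 − $184.10 = $5,989.10

$5,989.10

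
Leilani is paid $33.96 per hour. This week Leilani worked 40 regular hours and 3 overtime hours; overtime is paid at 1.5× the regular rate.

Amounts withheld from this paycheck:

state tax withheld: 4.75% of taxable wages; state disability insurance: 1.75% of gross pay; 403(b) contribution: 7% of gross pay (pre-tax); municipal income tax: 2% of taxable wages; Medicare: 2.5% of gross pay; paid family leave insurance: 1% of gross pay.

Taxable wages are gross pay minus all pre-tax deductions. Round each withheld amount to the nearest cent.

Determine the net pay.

$1,231.22

Regular pay: 40 × $33.96 = $1,358.40
Overtime pay: 3 × $33.96 × 1.5 = $152.82
Gross pay = $1,358.40 + $152.82 = $1,511.22
403(b) contribution: $1,511.22 × 0.07 = $105.79
Taxable wages = $1,511.22 − $105.79 = $1,405.43
State tax withheld: $1,405.43 × 0.0475 = $66.76
Municipal income tax: $1,405.43 × 0.02 = $28.11
Medicare: $1,511.22 × 0.025 = $37.78
State disability insurance: $1,511.22 × 0.0175 = $26.45
Paid family leave insurance: $1,511.22 × 0.01 = $15.11
Total deductions = $105.79 + $66.76 + $28.11 + $37.78 + $26.45 + $15.11 = $280.00
Net pay = $1,511.22 − $280.00 = $1,231.22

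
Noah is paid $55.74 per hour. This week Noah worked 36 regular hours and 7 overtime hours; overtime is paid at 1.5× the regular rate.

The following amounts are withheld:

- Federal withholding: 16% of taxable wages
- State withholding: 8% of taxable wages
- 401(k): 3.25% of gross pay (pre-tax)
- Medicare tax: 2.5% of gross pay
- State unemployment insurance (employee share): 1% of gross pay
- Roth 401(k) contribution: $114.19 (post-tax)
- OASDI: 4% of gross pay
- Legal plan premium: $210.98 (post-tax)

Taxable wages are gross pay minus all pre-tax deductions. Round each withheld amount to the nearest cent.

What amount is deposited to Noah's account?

$1386.26

Regular pay: 36 × $55.74 = $2006.64
Overtime pay: 7 × $55.74 × 1.5 = $585.27
Gross pay = $2006.64 + $585.27 = $2591.91
401(k): $2591.91 × 0.0325 = $84.24
Taxable wages = $2591.91 − $84.24 = $2507.67
State withholding: $2507.67 × 0.08 = $200.61
Federal withholding: $2507.67 × 0.16 = $401.23
OASDI: $2591.91 × 0.04 = $103.68
State unemployment insurance (employee share): $2591.91 × 0.01 = $25.92
Medicare tax: $2591.91 × 0.025 = $64.80
Roth 401(k) contribution: $114.19
Legal plan premium: $210.98
Total deductions = $84.24 + $200.61 + $401.23 + $103.68 + $25.92 + $64.80 + $114.19 + $210.98 = $1205.65
Net pay = $2591.91 − $1205.65 = $1386.26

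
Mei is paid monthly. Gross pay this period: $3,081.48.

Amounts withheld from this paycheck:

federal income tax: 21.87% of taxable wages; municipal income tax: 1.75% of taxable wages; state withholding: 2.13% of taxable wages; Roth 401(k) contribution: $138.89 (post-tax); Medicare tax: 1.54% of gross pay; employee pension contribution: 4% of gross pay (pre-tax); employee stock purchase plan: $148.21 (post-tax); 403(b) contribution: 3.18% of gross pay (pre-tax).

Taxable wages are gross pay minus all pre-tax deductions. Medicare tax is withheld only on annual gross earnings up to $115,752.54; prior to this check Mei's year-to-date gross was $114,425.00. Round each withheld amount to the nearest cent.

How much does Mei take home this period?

$1,816.19

403(b) contribution: $3,081.48 × 0.0318 = $97.99
Employee pension contribution: $3,081.48 × 0.04 = $123.26
Pre-tax total = $97.99 + $123.26 = $221.25
Taxable wages = $3,081.48 − $221.25 = $2,860.23
State withholding: $2,860.23 × 0.0213 = $60.92
Federal income tax: $2,860.23 × 0.2187 = $625.53
Municipal income tax: $2,860.23 × 0.0175 = $50.05
Medicare tax: only $115,752.54 − $114,425.00 = $1,327.54 of this check is subject → $1,327.54 × 0.0154 = $20.44
Employee stock purchase plan: $148.21
Roth 401(k) contribution: $138.89
Total deductions = $97.99 + $123.26 + $60.92 + $625.53 + $50.05 + $20.44 + $148.21 + $138.89 = $1,265.29
Net pay = $3,081.48 − $1,265.29 = $1,816.19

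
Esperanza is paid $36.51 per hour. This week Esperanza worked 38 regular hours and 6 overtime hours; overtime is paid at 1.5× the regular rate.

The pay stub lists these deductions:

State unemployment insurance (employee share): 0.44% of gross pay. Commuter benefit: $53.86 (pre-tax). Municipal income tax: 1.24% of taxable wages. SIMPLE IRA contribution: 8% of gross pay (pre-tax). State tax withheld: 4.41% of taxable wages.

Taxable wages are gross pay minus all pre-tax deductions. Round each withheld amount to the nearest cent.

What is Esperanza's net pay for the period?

Regular pay: 38 × $36.51 = $1,387.38
Overtime pay: 6 × $36.51 × 1.5 = $328.59
Gross pay = $1,387.38 + $328.59 = $1,715.97
SIMPLE IRA contribution: $1,715.97 × 0.08 = $137.28
Commuter benefit: $53.86
Pre-tax total = $137.28 + $53.86 = $191.14
Taxable wages = $1,715.97 − $191.14 = $1,524.83
Municipal income tax: $1,524.83 × 0.0124 = $18.91
State tax withheld: $1,524.83 × 0.0441 = $67.25
State unemployment insurance (employee share): $1,715.97 × 0.0044 = $7.55
Total deductions = $137.28 + $53.86 + $18.91 + $67.25 + $7.55 = $284.85
Net pay = $1,715.97 − $284.85 = $1,431.12

$1,431.12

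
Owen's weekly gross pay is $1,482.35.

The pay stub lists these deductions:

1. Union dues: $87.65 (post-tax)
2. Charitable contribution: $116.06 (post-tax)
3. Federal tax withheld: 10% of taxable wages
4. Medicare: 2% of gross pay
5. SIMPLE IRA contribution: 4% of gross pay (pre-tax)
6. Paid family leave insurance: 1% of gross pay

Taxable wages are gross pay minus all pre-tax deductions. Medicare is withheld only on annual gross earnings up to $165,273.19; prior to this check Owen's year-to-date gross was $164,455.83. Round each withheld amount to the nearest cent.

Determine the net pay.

SIMPLE IRA contribution: $1,482.35 × 0.04 = $59.29
Taxable wages = $1,482.35 − $59.29 = $1,423.06
Federal tax withheld: $1,423.06 × 0.1 = $142.31
Paid family leave insurance: $1,482.35 × 0.01 = $14.82
Medicare: only $165,273.19 − $164,455.83 = $817.36 of this check is subject → $817.36 × 0.02 = $16.35
Charitable contribution: $116.06
Union dues: $87.65
Total deductions = $59.29 + $142.31 + $14.82 + $16.35 + $116.06 + $87.65 = $436.48
Net pay = $1,482.35 − $436.48 = $1,045.87

$1,045.87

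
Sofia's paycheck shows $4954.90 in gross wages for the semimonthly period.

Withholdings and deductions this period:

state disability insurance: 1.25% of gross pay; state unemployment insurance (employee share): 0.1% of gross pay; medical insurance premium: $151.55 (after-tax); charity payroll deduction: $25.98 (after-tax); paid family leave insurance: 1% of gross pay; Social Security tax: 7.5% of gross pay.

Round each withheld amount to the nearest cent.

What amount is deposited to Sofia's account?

$4289.31

Social Security tax: $4954.90 × 0.075 = $371.62
State unemployment insurance (employee share): $4954.90 × 0.001 = $4.95
Paid family leave insurance: $4954.90 × 0.01 = $49.55
State disability insurance: $4954.90 × 0.0125 = $61.94
Charity payroll deduction: $25.98
Medical insurance premium: $151.55
Total deductions = $371.62 + $4.95 + $49.55 + $61.94 + $25.98 + $151.55 = $665.59
Net pay = $4954.90 − $665.59 = $4289.31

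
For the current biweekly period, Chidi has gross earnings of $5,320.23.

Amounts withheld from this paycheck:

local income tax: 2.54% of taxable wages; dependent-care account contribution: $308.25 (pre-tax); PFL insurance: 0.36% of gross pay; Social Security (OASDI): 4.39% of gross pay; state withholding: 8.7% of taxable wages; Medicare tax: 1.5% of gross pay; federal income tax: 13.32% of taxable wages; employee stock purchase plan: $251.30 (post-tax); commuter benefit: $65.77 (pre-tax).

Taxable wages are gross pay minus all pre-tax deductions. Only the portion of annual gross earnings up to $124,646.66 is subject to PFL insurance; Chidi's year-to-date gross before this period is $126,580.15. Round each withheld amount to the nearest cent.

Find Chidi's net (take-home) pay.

$3,166.76

Commuter benefit: $65.77
Dependent-care account contribution: $308.25
Pre-tax total = $65.77 + $308.25 = $374.02
Taxable wages = $5,320.23 − $374.02 = $4,946.21
Federal income tax: $4,946.21 × 0.1332 = $658.84
Local income tax: $4,946.21 × 0.0254 = $125.63
State withholding: $4,946.21 × 0.087 = $430.32
PFL insurance: annual cap $124,646.66 already reached (YTD $126,580.15), so $0.00
Medicare tax: $5,320.23 × 0.015 = $79.80
Social Security (OASDI): $5,320.23 × 0.0439 = $233.56
Employee stock purchase plan: $251.30
Total deductions = $65.77 + $308.25 + $658.84 + $125.63 + $430.32 + $0.00 + $79.80 + $233.56 + $251.30 = $2,153.47
Net pay = $5,320.23 − $2,153.47 = $3,166.76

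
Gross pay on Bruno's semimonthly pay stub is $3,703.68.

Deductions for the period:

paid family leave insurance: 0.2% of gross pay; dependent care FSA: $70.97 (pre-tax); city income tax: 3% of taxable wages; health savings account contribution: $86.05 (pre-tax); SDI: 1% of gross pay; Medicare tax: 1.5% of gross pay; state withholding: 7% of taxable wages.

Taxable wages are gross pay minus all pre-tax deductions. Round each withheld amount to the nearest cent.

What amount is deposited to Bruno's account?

Health savings account contribution: $86.05
Dependent care FSA: $70.97
Pre-tax total = $86.05 + $70.97 = $157.02
Taxable wages = $3,703.68 − $157.02 = $3,546.66
State withholding: $3,546.66 × 0.07 = $248.27
City income tax: $3,546.66 × 0.03 = $106.40
SDI: $3,703.68 × 0.01 = $37.04
Medicare tax: $3,703.68 × 0.015 = $55.56
Paid family leave insurance: $3,703.68 × 0.002 = $7.41
Total deductions = $86.05 + $70.97 + $248.27 + $106.40 + $37.04 + $55.56 + $7.41 = $611.70
Net pay = $3,703.68 − $611.70 = $3,091.98

$3,091.98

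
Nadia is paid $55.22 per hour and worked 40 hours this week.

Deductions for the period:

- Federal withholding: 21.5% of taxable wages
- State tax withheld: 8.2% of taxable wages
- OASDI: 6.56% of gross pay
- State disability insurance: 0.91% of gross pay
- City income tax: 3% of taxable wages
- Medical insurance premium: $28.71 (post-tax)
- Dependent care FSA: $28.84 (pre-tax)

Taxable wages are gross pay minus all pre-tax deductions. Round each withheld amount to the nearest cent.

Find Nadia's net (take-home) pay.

$1,273.40

Gross pay: 40 × $55.22 = $2,208.80
Dependent care FSA: $28.84
Taxable wages = $2,208.80 − $28.84 = $2,179.96
State tax withheld: $2,179.96 × 0.082 = $178.76
City income tax: $2,179.96 × 0.03 = $65.40
Federal withholding: $2,179.96 × 0.215 = $468.69
OASDI: $2,208.80 × 0.0656 = $144.90
State disability insurance: $2,208.80 × 0.0091 = $20.10
Medical insurance premium: $28.71
Total deductions = $28.84 + $178.76 + $65.40 + $468.69 + $144.90 + $20.10 + $28.71 = $935.40
Net pay = $2,208.80 − $935.40 = $1,273.40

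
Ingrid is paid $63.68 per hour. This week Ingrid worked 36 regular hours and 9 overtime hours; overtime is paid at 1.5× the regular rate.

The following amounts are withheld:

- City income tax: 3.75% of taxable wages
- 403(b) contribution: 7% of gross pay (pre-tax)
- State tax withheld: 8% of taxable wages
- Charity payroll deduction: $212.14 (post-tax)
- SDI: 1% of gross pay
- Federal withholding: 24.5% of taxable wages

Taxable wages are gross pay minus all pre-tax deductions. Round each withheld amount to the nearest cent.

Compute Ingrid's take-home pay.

Regular pay: 36 × $63.68 = $2,292.48
Overtime pay: 9 × $63.68 × 1.5 = $859.68
Gross pay = $2,292.48 + $859.68 = $3,152.16
403(b) contribution: $3,152.16 × 0.07 = $220.65
Taxable wages = $3,152.16 − $220.65 = $2,931.51
Federal withholding: $2,931.51 × 0.245 = $718.22
State tax withheld: $2,931.51 × 0.08 = $234.52
City income tax: $2,931.51 × 0.0375 = $109.93
SDI: $3,152.16 × 0.01 = $31.52
Charity payroll deduction: $212.14
Total deductions = $220.65 + $718.22 + $234.52 + $109.93 + $31.52 + $212.14 = $1,526.98
Net pay = $3,152.16 − $1,526.98 = $1,625.18

$1,625.18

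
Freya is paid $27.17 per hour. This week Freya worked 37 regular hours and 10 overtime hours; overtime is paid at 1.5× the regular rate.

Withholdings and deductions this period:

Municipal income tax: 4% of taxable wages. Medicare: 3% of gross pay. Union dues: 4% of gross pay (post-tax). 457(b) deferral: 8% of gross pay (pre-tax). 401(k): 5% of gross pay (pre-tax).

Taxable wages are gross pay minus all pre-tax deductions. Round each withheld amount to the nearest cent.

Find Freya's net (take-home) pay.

$1,081.10

Regular pay: 37 × $27.17 = $1,005.29
Overtime pay: 10 × $27.17 × 1.5 = $407.55
Gross pay = $1,005.29 + $407.55 = $1,412.84
457(b) deferral: $1,412.84 × 0.08 = $113.03
401(k): $1,412.84 × 0.05 = $70.64
Pre-tax total = $113.03 + $70.64 = $183.67
Taxable wages = $1,412.84 − $183.67 = $1,229.17
Municipal income tax: $1,229.17 × 0.04 = $49.17
Medicare: $1,412.84 × 0.03 = $42.39
Union dues: $1,412.84 × 0.04 = $56.51
Total deductions = $113.03 + $70.64 + $49.17 + $42.39 + $56.51 = $331.74
Net pay = $1,412.84 − $331.74 = $1,081.10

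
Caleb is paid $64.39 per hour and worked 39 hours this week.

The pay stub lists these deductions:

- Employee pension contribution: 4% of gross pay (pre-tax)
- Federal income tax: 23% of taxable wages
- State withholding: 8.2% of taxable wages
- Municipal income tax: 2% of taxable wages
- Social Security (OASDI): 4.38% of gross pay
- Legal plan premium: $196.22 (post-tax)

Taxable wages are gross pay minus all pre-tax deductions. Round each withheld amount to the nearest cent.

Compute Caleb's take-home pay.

$1,304.18

Gross pay: 39 × $64.39 = $2,511.21
Employee pension contribution: $2,511.21 × 0.04 = $100.45
Taxable wages = $2,511.21 − $100.45 = $2,410.76
Municipal income tax: $2,410.76 × 0.02 = $48.22
State withholding: $2,410.76 × 0.082 = $197.68
Federal income tax: $2,410.76 × 0.23 = $554.47
Social Security (OASDI): $2,511.21 × 0.0438 = $109.99
Legal plan premium: $196.22
Total deductions = $100.45 + $48.22 + $197.68 + $554.47 + $109.99 + $196.22 = $1,207.03
Net pay = $2,511.21 − $1,207.03 = $1,304.18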